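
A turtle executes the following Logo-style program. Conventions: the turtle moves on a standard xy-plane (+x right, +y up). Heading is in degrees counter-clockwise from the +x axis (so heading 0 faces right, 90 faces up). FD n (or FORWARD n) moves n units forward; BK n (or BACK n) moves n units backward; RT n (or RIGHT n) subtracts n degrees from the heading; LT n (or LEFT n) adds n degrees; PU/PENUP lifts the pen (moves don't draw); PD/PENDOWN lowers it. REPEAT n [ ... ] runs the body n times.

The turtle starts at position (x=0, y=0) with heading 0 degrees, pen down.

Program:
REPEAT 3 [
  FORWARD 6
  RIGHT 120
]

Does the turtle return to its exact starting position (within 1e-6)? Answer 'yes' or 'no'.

Answer: yes

Derivation:
Executing turtle program step by step:
Start: pos=(0,0), heading=0, pen down
REPEAT 3 [
  -- iteration 1/3 --
  FD 6: (0,0) -> (6,0) [heading=0, draw]
  RT 120: heading 0 -> 240
  -- iteration 2/3 --
  FD 6: (6,0) -> (3,-5.196) [heading=240, draw]
  RT 120: heading 240 -> 120
  -- iteration 3/3 --
  FD 6: (3,-5.196) -> (0,0) [heading=120, draw]
  RT 120: heading 120 -> 0
]
Final: pos=(0,0), heading=0, 3 segment(s) drawn

Start position: (0, 0)
Final position: (0, 0)
Distance = 0; < 1e-6 -> CLOSED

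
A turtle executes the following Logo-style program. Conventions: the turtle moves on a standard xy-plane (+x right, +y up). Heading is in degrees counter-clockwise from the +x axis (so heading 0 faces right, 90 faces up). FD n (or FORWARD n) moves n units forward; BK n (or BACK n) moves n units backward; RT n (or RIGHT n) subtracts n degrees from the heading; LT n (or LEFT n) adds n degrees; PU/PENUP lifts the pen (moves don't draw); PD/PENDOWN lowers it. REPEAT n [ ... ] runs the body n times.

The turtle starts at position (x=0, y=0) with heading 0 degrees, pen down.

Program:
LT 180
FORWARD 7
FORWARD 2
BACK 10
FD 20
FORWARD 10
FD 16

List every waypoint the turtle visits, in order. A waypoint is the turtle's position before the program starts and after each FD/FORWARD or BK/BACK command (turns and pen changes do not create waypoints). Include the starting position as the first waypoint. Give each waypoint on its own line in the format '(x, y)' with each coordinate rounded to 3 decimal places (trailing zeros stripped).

Executing turtle program step by step:
Start: pos=(0,0), heading=0, pen down
LT 180: heading 0 -> 180
FD 7: (0,0) -> (-7,0) [heading=180, draw]
FD 2: (-7,0) -> (-9,0) [heading=180, draw]
BK 10: (-9,0) -> (1,0) [heading=180, draw]
FD 20: (1,0) -> (-19,0) [heading=180, draw]
FD 10: (-19,0) -> (-29,0) [heading=180, draw]
FD 16: (-29,0) -> (-45,0) [heading=180, draw]
Final: pos=(-45,0), heading=180, 6 segment(s) drawn
Waypoints (7 total):
(0, 0)
(-7, 0)
(-9, 0)
(1, 0)
(-19, 0)
(-29, 0)
(-45, 0)

Answer: (0, 0)
(-7, 0)
(-9, 0)
(1, 0)
(-19, 0)
(-29, 0)
(-45, 0)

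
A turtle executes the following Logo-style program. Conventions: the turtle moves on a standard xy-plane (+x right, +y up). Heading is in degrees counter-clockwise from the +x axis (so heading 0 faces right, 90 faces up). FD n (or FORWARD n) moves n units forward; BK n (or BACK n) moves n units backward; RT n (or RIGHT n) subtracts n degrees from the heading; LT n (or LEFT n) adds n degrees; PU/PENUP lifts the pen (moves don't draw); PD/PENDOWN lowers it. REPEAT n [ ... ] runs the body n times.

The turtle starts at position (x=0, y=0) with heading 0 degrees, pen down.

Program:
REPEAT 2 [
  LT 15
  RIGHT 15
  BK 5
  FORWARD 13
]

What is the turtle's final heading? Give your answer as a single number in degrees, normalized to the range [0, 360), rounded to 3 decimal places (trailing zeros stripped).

Answer: 0

Derivation:
Executing turtle program step by step:
Start: pos=(0,0), heading=0, pen down
REPEAT 2 [
  -- iteration 1/2 --
  LT 15: heading 0 -> 15
  RT 15: heading 15 -> 0
  BK 5: (0,0) -> (-5,0) [heading=0, draw]
  FD 13: (-5,0) -> (8,0) [heading=0, draw]
  -- iteration 2/2 --
  LT 15: heading 0 -> 15
  RT 15: heading 15 -> 0
  BK 5: (8,0) -> (3,0) [heading=0, draw]
  FD 13: (3,0) -> (16,0) [heading=0, draw]
]
Final: pos=(16,0), heading=0, 4 segment(s) drawn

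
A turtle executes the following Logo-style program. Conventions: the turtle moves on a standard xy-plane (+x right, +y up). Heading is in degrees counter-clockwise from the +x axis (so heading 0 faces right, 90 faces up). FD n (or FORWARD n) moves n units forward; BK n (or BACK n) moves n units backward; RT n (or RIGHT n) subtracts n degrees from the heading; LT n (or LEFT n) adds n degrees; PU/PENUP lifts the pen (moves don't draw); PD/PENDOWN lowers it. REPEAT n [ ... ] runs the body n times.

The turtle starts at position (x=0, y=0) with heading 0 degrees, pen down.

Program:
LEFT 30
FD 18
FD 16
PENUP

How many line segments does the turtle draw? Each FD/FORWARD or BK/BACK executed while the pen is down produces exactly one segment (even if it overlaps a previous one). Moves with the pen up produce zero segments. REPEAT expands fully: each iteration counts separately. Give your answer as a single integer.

Executing turtle program step by step:
Start: pos=(0,0), heading=0, pen down
LT 30: heading 0 -> 30
FD 18: (0,0) -> (15.588,9) [heading=30, draw]
FD 16: (15.588,9) -> (29.445,17) [heading=30, draw]
PU: pen up
Final: pos=(29.445,17), heading=30, 2 segment(s) drawn
Segments drawn: 2

Answer: 2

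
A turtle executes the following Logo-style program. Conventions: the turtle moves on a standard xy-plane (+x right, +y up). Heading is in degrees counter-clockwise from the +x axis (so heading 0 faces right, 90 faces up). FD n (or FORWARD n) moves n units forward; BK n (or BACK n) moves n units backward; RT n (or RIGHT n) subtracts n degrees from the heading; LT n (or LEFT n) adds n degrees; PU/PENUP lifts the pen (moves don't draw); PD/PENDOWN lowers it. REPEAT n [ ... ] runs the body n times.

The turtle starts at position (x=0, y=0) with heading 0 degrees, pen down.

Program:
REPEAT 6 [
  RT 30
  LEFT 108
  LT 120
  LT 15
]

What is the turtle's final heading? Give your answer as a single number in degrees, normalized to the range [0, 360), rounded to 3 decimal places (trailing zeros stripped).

Executing turtle program step by step:
Start: pos=(0,0), heading=0, pen down
REPEAT 6 [
  -- iteration 1/6 --
  RT 30: heading 0 -> 330
  LT 108: heading 330 -> 78
  LT 120: heading 78 -> 198
  LT 15: heading 198 -> 213
  -- iteration 2/6 --
  RT 30: heading 213 -> 183
  LT 108: heading 183 -> 291
  LT 120: heading 291 -> 51
  LT 15: heading 51 -> 66
  -- iteration 3/6 --
  RT 30: heading 66 -> 36
  LT 108: heading 36 -> 144
  LT 120: heading 144 -> 264
  LT 15: heading 264 -> 279
  -- iteration 4/6 --
  RT 30: heading 279 -> 249
  LT 108: heading 249 -> 357
  LT 120: heading 357 -> 117
  LT 15: heading 117 -> 132
  -- iteration 5/6 --
  RT 30: heading 132 -> 102
  LT 108: heading 102 -> 210
  LT 120: heading 210 -> 330
  LT 15: heading 330 -> 345
  -- iteration 6/6 --
  RT 30: heading 345 -> 315
  LT 108: heading 315 -> 63
  LT 120: heading 63 -> 183
  LT 15: heading 183 -> 198
]
Final: pos=(0,0), heading=198, 0 segment(s) drawn

Answer: 198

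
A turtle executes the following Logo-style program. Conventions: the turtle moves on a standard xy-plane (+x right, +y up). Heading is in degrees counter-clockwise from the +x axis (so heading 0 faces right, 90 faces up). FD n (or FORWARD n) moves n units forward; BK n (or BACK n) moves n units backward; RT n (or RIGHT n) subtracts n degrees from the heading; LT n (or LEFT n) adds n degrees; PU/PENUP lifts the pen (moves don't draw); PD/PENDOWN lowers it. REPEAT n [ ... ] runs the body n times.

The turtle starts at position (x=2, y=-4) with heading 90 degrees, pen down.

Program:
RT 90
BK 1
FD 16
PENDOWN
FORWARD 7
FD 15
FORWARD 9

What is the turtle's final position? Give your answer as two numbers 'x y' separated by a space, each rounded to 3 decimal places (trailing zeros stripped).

Executing turtle program step by step:
Start: pos=(2,-4), heading=90, pen down
RT 90: heading 90 -> 0
BK 1: (2,-4) -> (1,-4) [heading=0, draw]
FD 16: (1,-4) -> (17,-4) [heading=0, draw]
PD: pen down
FD 7: (17,-4) -> (24,-4) [heading=0, draw]
FD 15: (24,-4) -> (39,-4) [heading=0, draw]
FD 9: (39,-4) -> (48,-4) [heading=0, draw]
Final: pos=(48,-4), heading=0, 5 segment(s) drawn

Answer: 48 -4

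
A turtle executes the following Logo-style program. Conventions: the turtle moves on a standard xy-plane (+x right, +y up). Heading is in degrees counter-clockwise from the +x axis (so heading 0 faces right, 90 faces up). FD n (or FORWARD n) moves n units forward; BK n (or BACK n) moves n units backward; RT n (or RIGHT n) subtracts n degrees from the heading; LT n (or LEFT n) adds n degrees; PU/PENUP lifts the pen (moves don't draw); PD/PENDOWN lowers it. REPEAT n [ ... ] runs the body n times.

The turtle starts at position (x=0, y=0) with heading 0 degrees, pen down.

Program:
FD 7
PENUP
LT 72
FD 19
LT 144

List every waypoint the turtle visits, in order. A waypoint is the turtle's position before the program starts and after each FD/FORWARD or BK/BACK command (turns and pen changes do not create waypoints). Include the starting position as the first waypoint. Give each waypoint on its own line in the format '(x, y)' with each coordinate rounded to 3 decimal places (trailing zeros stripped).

Executing turtle program step by step:
Start: pos=(0,0), heading=0, pen down
FD 7: (0,0) -> (7,0) [heading=0, draw]
PU: pen up
LT 72: heading 0 -> 72
FD 19: (7,0) -> (12.871,18.07) [heading=72, move]
LT 144: heading 72 -> 216
Final: pos=(12.871,18.07), heading=216, 1 segment(s) drawn
Waypoints (3 total):
(0, 0)
(7, 0)
(12.871, 18.07)

Answer: (0, 0)
(7, 0)
(12.871, 18.07)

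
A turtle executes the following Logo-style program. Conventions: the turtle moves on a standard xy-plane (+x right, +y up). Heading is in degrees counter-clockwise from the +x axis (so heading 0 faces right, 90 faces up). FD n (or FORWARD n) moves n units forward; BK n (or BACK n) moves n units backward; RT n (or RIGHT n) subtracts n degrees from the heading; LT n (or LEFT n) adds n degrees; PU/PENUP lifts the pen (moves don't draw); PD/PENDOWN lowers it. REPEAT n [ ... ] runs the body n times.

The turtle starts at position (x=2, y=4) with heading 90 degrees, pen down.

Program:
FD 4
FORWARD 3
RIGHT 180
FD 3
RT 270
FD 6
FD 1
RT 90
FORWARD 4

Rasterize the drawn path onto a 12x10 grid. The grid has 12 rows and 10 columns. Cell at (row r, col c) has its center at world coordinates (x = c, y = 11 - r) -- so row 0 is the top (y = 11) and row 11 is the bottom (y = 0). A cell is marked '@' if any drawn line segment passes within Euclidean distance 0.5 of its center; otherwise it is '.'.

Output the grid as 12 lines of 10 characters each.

Segment 0: (2,4) -> (2,8)
Segment 1: (2,8) -> (2,11)
Segment 2: (2,11) -> (2,8)
Segment 3: (2,8) -> (8,8)
Segment 4: (8,8) -> (9,8)
Segment 5: (9,8) -> (9,4)

Answer: ..@.......
..@.......
..@.......
..@@@@@@@@
..@......@
..@......@
..@......@
..@......@
..........
..........
..........
..........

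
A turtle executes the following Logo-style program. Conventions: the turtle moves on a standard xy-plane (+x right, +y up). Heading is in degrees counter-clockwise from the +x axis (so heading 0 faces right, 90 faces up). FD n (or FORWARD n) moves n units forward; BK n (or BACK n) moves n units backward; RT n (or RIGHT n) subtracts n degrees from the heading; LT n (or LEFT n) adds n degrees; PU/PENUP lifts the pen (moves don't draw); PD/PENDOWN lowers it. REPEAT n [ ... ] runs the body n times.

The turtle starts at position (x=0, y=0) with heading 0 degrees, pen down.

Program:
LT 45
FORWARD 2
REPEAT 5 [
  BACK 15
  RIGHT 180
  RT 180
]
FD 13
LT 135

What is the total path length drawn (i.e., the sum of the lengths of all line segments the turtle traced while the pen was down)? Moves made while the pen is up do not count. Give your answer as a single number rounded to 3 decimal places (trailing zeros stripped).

Answer: 90

Derivation:
Executing turtle program step by step:
Start: pos=(0,0), heading=0, pen down
LT 45: heading 0 -> 45
FD 2: (0,0) -> (1.414,1.414) [heading=45, draw]
REPEAT 5 [
  -- iteration 1/5 --
  BK 15: (1.414,1.414) -> (-9.192,-9.192) [heading=45, draw]
  RT 180: heading 45 -> 225
  RT 180: heading 225 -> 45
  -- iteration 2/5 --
  BK 15: (-9.192,-9.192) -> (-19.799,-19.799) [heading=45, draw]
  RT 180: heading 45 -> 225
  RT 180: heading 225 -> 45
  -- iteration 3/5 --
  BK 15: (-19.799,-19.799) -> (-30.406,-30.406) [heading=45, draw]
  RT 180: heading 45 -> 225
  RT 180: heading 225 -> 45
  -- iteration 4/5 --
  BK 15: (-30.406,-30.406) -> (-41.012,-41.012) [heading=45, draw]
  RT 180: heading 45 -> 225
  RT 180: heading 225 -> 45
  -- iteration 5/5 --
  BK 15: (-41.012,-41.012) -> (-51.619,-51.619) [heading=45, draw]
  RT 180: heading 45 -> 225
  RT 180: heading 225 -> 45
]
FD 13: (-51.619,-51.619) -> (-42.426,-42.426) [heading=45, draw]
LT 135: heading 45 -> 180
Final: pos=(-42.426,-42.426), heading=180, 7 segment(s) drawn

Segment lengths:
  seg 1: (0,0) -> (1.414,1.414), length = 2
  seg 2: (1.414,1.414) -> (-9.192,-9.192), length = 15
  seg 3: (-9.192,-9.192) -> (-19.799,-19.799), length = 15
  seg 4: (-19.799,-19.799) -> (-30.406,-30.406), length = 15
  seg 5: (-30.406,-30.406) -> (-41.012,-41.012), length = 15
  seg 6: (-41.012,-41.012) -> (-51.619,-51.619), length = 15
  seg 7: (-51.619,-51.619) -> (-42.426,-42.426), length = 13
Total = 90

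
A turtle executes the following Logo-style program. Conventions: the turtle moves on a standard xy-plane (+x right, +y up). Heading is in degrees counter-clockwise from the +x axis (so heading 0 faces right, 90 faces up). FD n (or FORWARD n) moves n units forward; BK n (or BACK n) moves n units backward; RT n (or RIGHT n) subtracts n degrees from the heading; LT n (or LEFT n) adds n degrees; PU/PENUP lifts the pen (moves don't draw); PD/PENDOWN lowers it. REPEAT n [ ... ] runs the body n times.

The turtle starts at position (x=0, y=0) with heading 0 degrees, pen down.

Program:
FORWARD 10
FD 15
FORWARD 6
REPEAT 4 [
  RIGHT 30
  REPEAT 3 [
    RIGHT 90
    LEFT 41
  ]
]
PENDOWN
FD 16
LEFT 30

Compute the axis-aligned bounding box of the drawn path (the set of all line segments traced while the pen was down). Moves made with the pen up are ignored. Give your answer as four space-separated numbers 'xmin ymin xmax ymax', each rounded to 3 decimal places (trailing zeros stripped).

Executing turtle program step by step:
Start: pos=(0,0), heading=0, pen down
FD 10: (0,0) -> (10,0) [heading=0, draw]
FD 15: (10,0) -> (25,0) [heading=0, draw]
FD 6: (25,0) -> (31,0) [heading=0, draw]
REPEAT 4 [
  -- iteration 1/4 --
  RT 30: heading 0 -> 330
  REPEAT 3 [
    -- iteration 1/3 --
    RT 90: heading 330 -> 240
    LT 41: heading 240 -> 281
    -- iteration 2/3 --
    RT 90: heading 281 -> 191
    LT 41: heading 191 -> 232
    -- iteration 3/3 --
    RT 90: heading 232 -> 142
    LT 41: heading 142 -> 183
  ]
  -- iteration 2/4 --
  RT 30: heading 183 -> 153
  REPEAT 3 [
    -- iteration 1/3 --
    RT 90: heading 153 -> 63
    LT 41: heading 63 -> 104
    -- iteration 2/3 --
    RT 90: heading 104 -> 14
    LT 41: heading 14 -> 55
    -- iteration 3/3 --
    RT 90: heading 55 -> 325
    LT 41: heading 325 -> 6
  ]
  -- iteration 3/4 --
  RT 30: heading 6 -> 336
  REPEAT 3 [
    -- iteration 1/3 --
    RT 90: heading 336 -> 246
    LT 41: heading 246 -> 287
    -- iteration 2/3 --
    RT 90: heading 287 -> 197
    LT 41: heading 197 -> 238
    -- iteration 3/3 --
    RT 90: heading 238 -> 148
    LT 41: heading 148 -> 189
  ]
  -- iteration 4/4 --
  RT 30: heading 189 -> 159
  REPEAT 3 [
    -- iteration 1/3 --
    RT 90: heading 159 -> 69
    LT 41: heading 69 -> 110
    -- iteration 2/3 --
    RT 90: heading 110 -> 20
    LT 41: heading 20 -> 61
    -- iteration 3/3 --
    RT 90: heading 61 -> 331
    LT 41: heading 331 -> 12
  ]
]
PD: pen down
FD 16: (31,0) -> (46.65,3.327) [heading=12, draw]
LT 30: heading 12 -> 42
Final: pos=(46.65,3.327), heading=42, 4 segment(s) drawn

Segment endpoints: x in {0, 10, 25, 31, 46.65}, y in {0, 3.327}
xmin=0, ymin=0, xmax=46.65, ymax=3.327

Answer: 0 0 46.65 3.327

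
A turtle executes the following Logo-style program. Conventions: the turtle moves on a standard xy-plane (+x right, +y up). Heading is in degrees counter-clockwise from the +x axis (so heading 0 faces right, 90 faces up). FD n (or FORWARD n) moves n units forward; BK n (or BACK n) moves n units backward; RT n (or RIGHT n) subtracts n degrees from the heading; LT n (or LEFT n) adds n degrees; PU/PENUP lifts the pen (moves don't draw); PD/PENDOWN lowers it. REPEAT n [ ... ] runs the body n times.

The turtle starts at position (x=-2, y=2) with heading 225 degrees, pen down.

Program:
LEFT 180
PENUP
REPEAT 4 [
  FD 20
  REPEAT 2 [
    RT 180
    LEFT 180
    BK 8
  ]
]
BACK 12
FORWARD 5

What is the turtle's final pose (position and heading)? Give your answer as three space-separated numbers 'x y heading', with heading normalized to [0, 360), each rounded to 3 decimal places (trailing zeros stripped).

Answer: 4.364 8.364 45

Derivation:
Executing turtle program step by step:
Start: pos=(-2,2), heading=225, pen down
LT 180: heading 225 -> 45
PU: pen up
REPEAT 4 [
  -- iteration 1/4 --
  FD 20: (-2,2) -> (12.142,16.142) [heading=45, move]
  REPEAT 2 [
    -- iteration 1/2 --
    RT 180: heading 45 -> 225
    LT 180: heading 225 -> 45
    BK 8: (12.142,16.142) -> (6.485,10.485) [heading=45, move]
    -- iteration 2/2 --
    RT 180: heading 45 -> 225
    LT 180: heading 225 -> 45
    BK 8: (6.485,10.485) -> (0.828,4.828) [heading=45, move]
  ]
  -- iteration 2/4 --
  FD 20: (0.828,4.828) -> (14.971,18.971) [heading=45, move]
  REPEAT 2 [
    -- iteration 1/2 --
    RT 180: heading 45 -> 225
    LT 180: heading 225 -> 45
    BK 8: (14.971,18.971) -> (9.314,13.314) [heading=45, move]
    -- iteration 2/2 --
    RT 180: heading 45 -> 225
    LT 180: heading 225 -> 45
    BK 8: (9.314,13.314) -> (3.657,7.657) [heading=45, move]
  ]
  -- iteration 3/4 --
  FD 20: (3.657,7.657) -> (17.799,21.799) [heading=45, move]
  REPEAT 2 [
    -- iteration 1/2 --
    RT 180: heading 45 -> 225
    LT 180: heading 225 -> 45
    BK 8: (17.799,21.799) -> (12.142,16.142) [heading=45, move]
    -- iteration 2/2 --
    RT 180: heading 45 -> 225
    LT 180: heading 225 -> 45
    BK 8: (12.142,16.142) -> (6.485,10.485) [heading=45, move]
  ]
  -- iteration 4/4 --
  FD 20: (6.485,10.485) -> (20.627,24.627) [heading=45, move]
  REPEAT 2 [
    -- iteration 1/2 --
    RT 180: heading 45 -> 225
    LT 180: heading 225 -> 45
    BK 8: (20.627,24.627) -> (14.971,18.971) [heading=45, move]
    -- iteration 2/2 --
    RT 180: heading 45 -> 225
    LT 180: heading 225 -> 45
    BK 8: (14.971,18.971) -> (9.314,13.314) [heading=45, move]
  ]
]
BK 12: (9.314,13.314) -> (0.828,4.828) [heading=45, move]
FD 5: (0.828,4.828) -> (4.364,8.364) [heading=45, move]
Final: pos=(4.364,8.364), heading=45, 0 segment(s) drawn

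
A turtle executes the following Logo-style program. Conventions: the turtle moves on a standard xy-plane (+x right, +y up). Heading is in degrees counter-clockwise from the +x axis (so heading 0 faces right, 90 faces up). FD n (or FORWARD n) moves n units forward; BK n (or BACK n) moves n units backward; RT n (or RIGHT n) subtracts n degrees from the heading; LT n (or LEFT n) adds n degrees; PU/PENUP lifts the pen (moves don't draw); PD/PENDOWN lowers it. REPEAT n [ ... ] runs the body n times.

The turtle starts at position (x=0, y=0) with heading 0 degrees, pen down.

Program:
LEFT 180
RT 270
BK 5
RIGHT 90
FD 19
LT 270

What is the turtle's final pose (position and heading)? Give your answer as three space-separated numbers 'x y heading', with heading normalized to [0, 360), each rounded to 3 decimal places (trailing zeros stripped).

Executing turtle program step by step:
Start: pos=(0,0), heading=0, pen down
LT 180: heading 0 -> 180
RT 270: heading 180 -> 270
BK 5: (0,0) -> (0,5) [heading=270, draw]
RT 90: heading 270 -> 180
FD 19: (0,5) -> (-19,5) [heading=180, draw]
LT 270: heading 180 -> 90
Final: pos=(-19,5), heading=90, 2 segment(s) drawn

Answer: -19 5 90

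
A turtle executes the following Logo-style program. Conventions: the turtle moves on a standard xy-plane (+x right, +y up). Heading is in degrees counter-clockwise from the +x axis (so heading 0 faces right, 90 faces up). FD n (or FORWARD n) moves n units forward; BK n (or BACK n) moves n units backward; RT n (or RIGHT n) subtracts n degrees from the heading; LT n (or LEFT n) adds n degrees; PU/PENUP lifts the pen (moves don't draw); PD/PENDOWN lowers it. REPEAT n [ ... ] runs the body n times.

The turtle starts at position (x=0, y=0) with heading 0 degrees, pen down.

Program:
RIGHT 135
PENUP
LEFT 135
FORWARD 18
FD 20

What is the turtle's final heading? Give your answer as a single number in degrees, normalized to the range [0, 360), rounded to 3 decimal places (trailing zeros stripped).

Answer: 0

Derivation:
Executing turtle program step by step:
Start: pos=(0,0), heading=0, pen down
RT 135: heading 0 -> 225
PU: pen up
LT 135: heading 225 -> 0
FD 18: (0,0) -> (18,0) [heading=0, move]
FD 20: (18,0) -> (38,0) [heading=0, move]
Final: pos=(38,0), heading=0, 0 segment(s) drawn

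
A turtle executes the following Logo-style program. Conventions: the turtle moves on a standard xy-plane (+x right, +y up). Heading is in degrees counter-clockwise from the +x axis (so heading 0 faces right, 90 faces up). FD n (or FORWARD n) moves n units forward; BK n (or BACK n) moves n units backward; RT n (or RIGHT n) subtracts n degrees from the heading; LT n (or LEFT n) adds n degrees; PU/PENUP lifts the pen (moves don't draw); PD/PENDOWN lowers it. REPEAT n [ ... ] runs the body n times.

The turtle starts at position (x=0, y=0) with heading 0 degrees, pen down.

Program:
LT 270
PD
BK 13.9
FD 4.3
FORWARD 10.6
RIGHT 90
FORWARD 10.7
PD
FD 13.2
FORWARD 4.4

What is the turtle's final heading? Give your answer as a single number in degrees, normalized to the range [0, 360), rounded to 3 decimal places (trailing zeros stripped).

Answer: 180

Derivation:
Executing turtle program step by step:
Start: pos=(0,0), heading=0, pen down
LT 270: heading 0 -> 270
PD: pen down
BK 13.9: (0,0) -> (0,13.9) [heading=270, draw]
FD 4.3: (0,13.9) -> (0,9.6) [heading=270, draw]
FD 10.6: (0,9.6) -> (0,-1) [heading=270, draw]
RT 90: heading 270 -> 180
FD 10.7: (0,-1) -> (-10.7,-1) [heading=180, draw]
PD: pen down
FD 13.2: (-10.7,-1) -> (-23.9,-1) [heading=180, draw]
FD 4.4: (-23.9,-1) -> (-28.3,-1) [heading=180, draw]
Final: pos=(-28.3,-1), heading=180, 6 segment(s) drawn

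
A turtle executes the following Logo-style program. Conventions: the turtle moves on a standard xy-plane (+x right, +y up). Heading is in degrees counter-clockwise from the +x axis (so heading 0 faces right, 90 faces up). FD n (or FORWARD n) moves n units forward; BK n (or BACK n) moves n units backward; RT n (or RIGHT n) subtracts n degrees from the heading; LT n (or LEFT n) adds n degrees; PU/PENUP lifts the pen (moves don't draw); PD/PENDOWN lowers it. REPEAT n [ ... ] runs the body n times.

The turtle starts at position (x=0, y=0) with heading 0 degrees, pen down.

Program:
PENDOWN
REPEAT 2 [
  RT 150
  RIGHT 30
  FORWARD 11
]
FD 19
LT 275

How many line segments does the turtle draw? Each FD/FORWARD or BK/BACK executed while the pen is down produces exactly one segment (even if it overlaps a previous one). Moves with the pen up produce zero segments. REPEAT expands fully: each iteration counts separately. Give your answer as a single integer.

Executing turtle program step by step:
Start: pos=(0,0), heading=0, pen down
PD: pen down
REPEAT 2 [
  -- iteration 1/2 --
  RT 150: heading 0 -> 210
  RT 30: heading 210 -> 180
  FD 11: (0,0) -> (-11,0) [heading=180, draw]
  -- iteration 2/2 --
  RT 150: heading 180 -> 30
  RT 30: heading 30 -> 0
  FD 11: (-11,0) -> (0,0) [heading=0, draw]
]
FD 19: (0,0) -> (19,0) [heading=0, draw]
LT 275: heading 0 -> 275
Final: pos=(19,0), heading=275, 3 segment(s) drawn
Segments drawn: 3

Answer: 3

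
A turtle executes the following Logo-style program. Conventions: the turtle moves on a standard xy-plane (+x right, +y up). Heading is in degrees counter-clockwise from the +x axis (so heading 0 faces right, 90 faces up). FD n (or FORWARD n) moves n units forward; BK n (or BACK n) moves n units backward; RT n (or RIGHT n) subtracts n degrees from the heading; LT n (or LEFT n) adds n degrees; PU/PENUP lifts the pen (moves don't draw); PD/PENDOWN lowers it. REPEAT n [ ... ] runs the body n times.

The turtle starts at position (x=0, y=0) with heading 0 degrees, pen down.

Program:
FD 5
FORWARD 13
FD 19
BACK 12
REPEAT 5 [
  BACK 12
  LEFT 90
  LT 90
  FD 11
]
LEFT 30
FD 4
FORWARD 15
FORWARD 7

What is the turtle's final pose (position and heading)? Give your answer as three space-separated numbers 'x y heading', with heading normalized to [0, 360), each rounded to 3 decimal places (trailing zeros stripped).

Executing turtle program step by step:
Start: pos=(0,0), heading=0, pen down
FD 5: (0,0) -> (5,0) [heading=0, draw]
FD 13: (5,0) -> (18,0) [heading=0, draw]
FD 19: (18,0) -> (37,0) [heading=0, draw]
BK 12: (37,0) -> (25,0) [heading=0, draw]
REPEAT 5 [
  -- iteration 1/5 --
  BK 12: (25,0) -> (13,0) [heading=0, draw]
  LT 90: heading 0 -> 90
  LT 90: heading 90 -> 180
  FD 11: (13,0) -> (2,0) [heading=180, draw]
  -- iteration 2/5 --
  BK 12: (2,0) -> (14,0) [heading=180, draw]
  LT 90: heading 180 -> 270
  LT 90: heading 270 -> 0
  FD 11: (14,0) -> (25,0) [heading=0, draw]
  -- iteration 3/5 --
  BK 12: (25,0) -> (13,0) [heading=0, draw]
  LT 90: heading 0 -> 90
  LT 90: heading 90 -> 180
  FD 11: (13,0) -> (2,0) [heading=180, draw]
  -- iteration 4/5 --
  BK 12: (2,0) -> (14,0) [heading=180, draw]
  LT 90: heading 180 -> 270
  LT 90: heading 270 -> 0
  FD 11: (14,0) -> (25,0) [heading=0, draw]
  -- iteration 5/5 --
  BK 12: (25,0) -> (13,0) [heading=0, draw]
  LT 90: heading 0 -> 90
  LT 90: heading 90 -> 180
  FD 11: (13,0) -> (2,0) [heading=180, draw]
]
LT 30: heading 180 -> 210
FD 4: (2,0) -> (-1.464,-2) [heading=210, draw]
FD 15: (-1.464,-2) -> (-14.454,-9.5) [heading=210, draw]
FD 7: (-14.454,-9.5) -> (-20.517,-13) [heading=210, draw]
Final: pos=(-20.517,-13), heading=210, 17 segment(s) drawn

Answer: -20.517 -13 210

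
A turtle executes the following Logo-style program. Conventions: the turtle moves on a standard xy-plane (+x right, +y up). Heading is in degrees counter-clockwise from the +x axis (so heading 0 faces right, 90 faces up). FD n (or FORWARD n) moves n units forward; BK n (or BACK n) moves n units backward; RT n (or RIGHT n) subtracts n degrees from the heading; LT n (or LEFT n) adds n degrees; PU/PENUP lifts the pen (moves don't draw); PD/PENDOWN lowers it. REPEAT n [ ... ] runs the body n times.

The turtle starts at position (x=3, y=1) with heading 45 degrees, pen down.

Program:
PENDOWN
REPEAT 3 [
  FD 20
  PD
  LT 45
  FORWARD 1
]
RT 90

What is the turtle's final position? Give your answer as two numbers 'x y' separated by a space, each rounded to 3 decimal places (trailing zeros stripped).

Executing turtle program step by step:
Start: pos=(3,1), heading=45, pen down
PD: pen down
REPEAT 3 [
  -- iteration 1/3 --
  FD 20: (3,1) -> (17.142,15.142) [heading=45, draw]
  PD: pen down
  LT 45: heading 45 -> 90
  FD 1: (17.142,15.142) -> (17.142,16.142) [heading=90, draw]
  -- iteration 2/3 --
  FD 20: (17.142,16.142) -> (17.142,36.142) [heading=90, draw]
  PD: pen down
  LT 45: heading 90 -> 135
  FD 1: (17.142,36.142) -> (16.435,36.849) [heading=135, draw]
  -- iteration 3/3 --
  FD 20: (16.435,36.849) -> (2.293,50.991) [heading=135, draw]
  PD: pen down
  LT 45: heading 135 -> 180
  FD 1: (2.293,50.991) -> (1.293,50.991) [heading=180, draw]
]
RT 90: heading 180 -> 90
Final: pos=(1.293,50.991), heading=90, 6 segment(s) drawn

Answer: 1.293 50.991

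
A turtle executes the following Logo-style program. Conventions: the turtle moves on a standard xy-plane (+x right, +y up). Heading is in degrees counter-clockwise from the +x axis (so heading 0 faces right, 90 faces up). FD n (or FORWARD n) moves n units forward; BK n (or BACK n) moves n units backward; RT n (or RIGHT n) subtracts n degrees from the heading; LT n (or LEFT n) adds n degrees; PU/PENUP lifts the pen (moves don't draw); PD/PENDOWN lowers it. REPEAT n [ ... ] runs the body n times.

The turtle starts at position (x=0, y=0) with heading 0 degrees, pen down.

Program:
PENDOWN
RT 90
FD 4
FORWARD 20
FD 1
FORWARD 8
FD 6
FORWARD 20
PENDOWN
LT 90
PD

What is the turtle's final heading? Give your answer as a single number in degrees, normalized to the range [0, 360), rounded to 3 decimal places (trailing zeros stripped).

Answer: 0

Derivation:
Executing turtle program step by step:
Start: pos=(0,0), heading=0, pen down
PD: pen down
RT 90: heading 0 -> 270
FD 4: (0,0) -> (0,-4) [heading=270, draw]
FD 20: (0,-4) -> (0,-24) [heading=270, draw]
FD 1: (0,-24) -> (0,-25) [heading=270, draw]
FD 8: (0,-25) -> (0,-33) [heading=270, draw]
FD 6: (0,-33) -> (0,-39) [heading=270, draw]
FD 20: (0,-39) -> (0,-59) [heading=270, draw]
PD: pen down
LT 90: heading 270 -> 0
PD: pen down
Final: pos=(0,-59), heading=0, 6 segment(s) drawn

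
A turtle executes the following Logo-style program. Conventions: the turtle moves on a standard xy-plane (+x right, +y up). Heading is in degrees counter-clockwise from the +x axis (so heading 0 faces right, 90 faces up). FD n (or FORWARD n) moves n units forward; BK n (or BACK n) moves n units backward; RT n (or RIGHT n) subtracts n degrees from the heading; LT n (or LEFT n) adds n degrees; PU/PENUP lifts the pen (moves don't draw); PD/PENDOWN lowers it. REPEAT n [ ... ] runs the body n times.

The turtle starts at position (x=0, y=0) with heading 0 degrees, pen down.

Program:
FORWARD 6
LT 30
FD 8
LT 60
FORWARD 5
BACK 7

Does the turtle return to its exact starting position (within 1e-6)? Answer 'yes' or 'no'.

Answer: no

Derivation:
Executing turtle program step by step:
Start: pos=(0,0), heading=0, pen down
FD 6: (0,0) -> (6,0) [heading=0, draw]
LT 30: heading 0 -> 30
FD 8: (6,0) -> (12.928,4) [heading=30, draw]
LT 60: heading 30 -> 90
FD 5: (12.928,4) -> (12.928,9) [heading=90, draw]
BK 7: (12.928,9) -> (12.928,2) [heading=90, draw]
Final: pos=(12.928,2), heading=90, 4 segment(s) drawn

Start position: (0, 0)
Final position: (12.928, 2)
Distance = 13.082; >= 1e-6 -> NOT closed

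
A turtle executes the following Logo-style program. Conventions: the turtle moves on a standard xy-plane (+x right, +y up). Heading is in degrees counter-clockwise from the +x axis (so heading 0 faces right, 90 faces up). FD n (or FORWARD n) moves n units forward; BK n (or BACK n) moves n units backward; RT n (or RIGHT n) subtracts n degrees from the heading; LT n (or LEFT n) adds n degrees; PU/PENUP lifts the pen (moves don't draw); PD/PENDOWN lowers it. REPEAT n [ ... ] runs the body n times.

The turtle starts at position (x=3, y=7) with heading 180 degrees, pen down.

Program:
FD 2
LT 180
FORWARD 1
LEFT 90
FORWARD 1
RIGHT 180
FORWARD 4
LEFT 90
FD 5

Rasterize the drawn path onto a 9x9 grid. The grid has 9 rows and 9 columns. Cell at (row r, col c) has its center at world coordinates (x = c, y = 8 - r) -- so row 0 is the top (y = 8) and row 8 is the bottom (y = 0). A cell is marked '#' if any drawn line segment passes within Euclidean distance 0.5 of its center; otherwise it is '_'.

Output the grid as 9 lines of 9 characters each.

Answer: __#______
_###_____
__#______
__#______
__######_
_________
_________
_________
_________

Derivation:
Segment 0: (3,7) -> (1,7)
Segment 1: (1,7) -> (2,7)
Segment 2: (2,7) -> (2,8)
Segment 3: (2,8) -> (2,4)
Segment 4: (2,4) -> (7,4)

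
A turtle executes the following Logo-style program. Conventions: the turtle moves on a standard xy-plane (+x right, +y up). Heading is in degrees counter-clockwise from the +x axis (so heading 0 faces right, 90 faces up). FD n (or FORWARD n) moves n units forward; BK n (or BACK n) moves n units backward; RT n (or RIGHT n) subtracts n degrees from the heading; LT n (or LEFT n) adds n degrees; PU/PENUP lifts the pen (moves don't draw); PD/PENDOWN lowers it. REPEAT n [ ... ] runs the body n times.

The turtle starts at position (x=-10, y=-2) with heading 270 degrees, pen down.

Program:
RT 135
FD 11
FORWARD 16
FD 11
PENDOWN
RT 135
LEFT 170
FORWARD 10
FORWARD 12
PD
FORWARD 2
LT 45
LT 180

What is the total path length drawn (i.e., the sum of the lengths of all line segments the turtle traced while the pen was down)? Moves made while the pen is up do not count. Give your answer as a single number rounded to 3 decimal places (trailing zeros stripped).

Executing turtle program step by step:
Start: pos=(-10,-2), heading=270, pen down
RT 135: heading 270 -> 135
FD 11: (-10,-2) -> (-17.778,5.778) [heading=135, draw]
FD 16: (-17.778,5.778) -> (-29.092,17.092) [heading=135, draw]
FD 11: (-29.092,17.092) -> (-36.87,24.87) [heading=135, draw]
PD: pen down
RT 135: heading 135 -> 0
LT 170: heading 0 -> 170
FD 10: (-36.87,24.87) -> (-46.718,26.607) [heading=170, draw]
FD 12: (-46.718,26.607) -> (-58.536,28.69) [heading=170, draw]
PD: pen down
FD 2: (-58.536,28.69) -> (-60.505,29.038) [heading=170, draw]
LT 45: heading 170 -> 215
LT 180: heading 215 -> 35
Final: pos=(-60.505,29.038), heading=35, 6 segment(s) drawn

Segment lengths:
  seg 1: (-10,-2) -> (-17.778,5.778), length = 11
  seg 2: (-17.778,5.778) -> (-29.092,17.092), length = 16
  seg 3: (-29.092,17.092) -> (-36.87,24.87), length = 11
  seg 4: (-36.87,24.87) -> (-46.718,26.607), length = 10
  seg 5: (-46.718,26.607) -> (-58.536,28.69), length = 12
  seg 6: (-58.536,28.69) -> (-60.505,29.038), length = 2
Total = 62

Answer: 62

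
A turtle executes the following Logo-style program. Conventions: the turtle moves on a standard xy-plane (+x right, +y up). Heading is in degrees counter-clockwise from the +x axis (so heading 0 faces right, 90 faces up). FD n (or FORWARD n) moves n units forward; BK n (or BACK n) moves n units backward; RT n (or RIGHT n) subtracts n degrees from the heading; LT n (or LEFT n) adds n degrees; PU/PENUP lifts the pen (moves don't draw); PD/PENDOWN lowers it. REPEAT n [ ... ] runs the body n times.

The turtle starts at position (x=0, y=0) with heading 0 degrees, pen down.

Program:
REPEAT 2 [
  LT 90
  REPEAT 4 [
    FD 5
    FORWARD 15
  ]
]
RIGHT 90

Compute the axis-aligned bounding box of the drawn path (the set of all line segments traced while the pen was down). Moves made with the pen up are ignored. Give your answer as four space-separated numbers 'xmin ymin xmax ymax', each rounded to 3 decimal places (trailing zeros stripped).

Answer: -80 0 0 80

Derivation:
Executing turtle program step by step:
Start: pos=(0,0), heading=0, pen down
REPEAT 2 [
  -- iteration 1/2 --
  LT 90: heading 0 -> 90
  REPEAT 4 [
    -- iteration 1/4 --
    FD 5: (0,0) -> (0,5) [heading=90, draw]
    FD 15: (0,5) -> (0,20) [heading=90, draw]
    -- iteration 2/4 --
    FD 5: (0,20) -> (0,25) [heading=90, draw]
    FD 15: (0,25) -> (0,40) [heading=90, draw]
    -- iteration 3/4 --
    FD 5: (0,40) -> (0,45) [heading=90, draw]
    FD 15: (0,45) -> (0,60) [heading=90, draw]
    -- iteration 4/4 --
    FD 5: (0,60) -> (0,65) [heading=90, draw]
    FD 15: (0,65) -> (0,80) [heading=90, draw]
  ]
  -- iteration 2/2 --
  LT 90: heading 90 -> 180
  REPEAT 4 [
    -- iteration 1/4 --
    FD 5: (0,80) -> (-5,80) [heading=180, draw]
    FD 15: (-5,80) -> (-20,80) [heading=180, draw]
    -- iteration 2/4 --
    FD 5: (-20,80) -> (-25,80) [heading=180, draw]
    FD 15: (-25,80) -> (-40,80) [heading=180, draw]
    -- iteration 3/4 --
    FD 5: (-40,80) -> (-45,80) [heading=180, draw]
    FD 15: (-45,80) -> (-60,80) [heading=180, draw]
    -- iteration 4/4 --
    FD 5: (-60,80) -> (-65,80) [heading=180, draw]
    FD 15: (-65,80) -> (-80,80) [heading=180, draw]
  ]
]
RT 90: heading 180 -> 90
Final: pos=(-80,80), heading=90, 16 segment(s) drawn

Segment endpoints: x in {-80, -65, -60, -45, -40, -25, -20, -5, 0, 0, 0, 0, 0, 0, 0, 0, 0}, y in {0, 5, 20, 25, 40, 45, 60, 65, 80}
xmin=-80, ymin=0, xmax=0, ymax=80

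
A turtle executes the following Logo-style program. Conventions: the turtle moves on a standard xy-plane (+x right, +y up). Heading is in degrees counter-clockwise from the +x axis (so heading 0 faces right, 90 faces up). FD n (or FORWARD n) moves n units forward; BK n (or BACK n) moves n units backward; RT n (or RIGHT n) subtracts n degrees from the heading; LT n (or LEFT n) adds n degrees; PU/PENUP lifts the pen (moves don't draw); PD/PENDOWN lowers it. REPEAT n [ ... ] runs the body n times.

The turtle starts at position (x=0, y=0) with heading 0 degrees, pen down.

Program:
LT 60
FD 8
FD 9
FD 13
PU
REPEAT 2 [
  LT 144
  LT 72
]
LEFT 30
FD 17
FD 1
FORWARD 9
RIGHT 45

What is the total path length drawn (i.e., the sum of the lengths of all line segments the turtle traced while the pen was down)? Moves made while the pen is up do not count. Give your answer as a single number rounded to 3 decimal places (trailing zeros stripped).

Answer: 30

Derivation:
Executing turtle program step by step:
Start: pos=(0,0), heading=0, pen down
LT 60: heading 0 -> 60
FD 8: (0,0) -> (4,6.928) [heading=60, draw]
FD 9: (4,6.928) -> (8.5,14.722) [heading=60, draw]
FD 13: (8.5,14.722) -> (15,25.981) [heading=60, draw]
PU: pen up
REPEAT 2 [
  -- iteration 1/2 --
  LT 144: heading 60 -> 204
  LT 72: heading 204 -> 276
  -- iteration 2/2 --
  LT 144: heading 276 -> 60
  LT 72: heading 60 -> 132
]
LT 30: heading 132 -> 162
FD 17: (15,25.981) -> (-1.168,31.234) [heading=162, move]
FD 1: (-1.168,31.234) -> (-2.119,31.543) [heading=162, move]
FD 9: (-2.119,31.543) -> (-10.679,34.324) [heading=162, move]
RT 45: heading 162 -> 117
Final: pos=(-10.679,34.324), heading=117, 3 segment(s) drawn

Segment lengths:
  seg 1: (0,0) -> (4,6.928), length = 8
  seg 2: (4,6.928) -> (8.5,14.722), length = 9
  seg 3: (8.5,14.722) -> (15,25.981), length = 13
Total = 30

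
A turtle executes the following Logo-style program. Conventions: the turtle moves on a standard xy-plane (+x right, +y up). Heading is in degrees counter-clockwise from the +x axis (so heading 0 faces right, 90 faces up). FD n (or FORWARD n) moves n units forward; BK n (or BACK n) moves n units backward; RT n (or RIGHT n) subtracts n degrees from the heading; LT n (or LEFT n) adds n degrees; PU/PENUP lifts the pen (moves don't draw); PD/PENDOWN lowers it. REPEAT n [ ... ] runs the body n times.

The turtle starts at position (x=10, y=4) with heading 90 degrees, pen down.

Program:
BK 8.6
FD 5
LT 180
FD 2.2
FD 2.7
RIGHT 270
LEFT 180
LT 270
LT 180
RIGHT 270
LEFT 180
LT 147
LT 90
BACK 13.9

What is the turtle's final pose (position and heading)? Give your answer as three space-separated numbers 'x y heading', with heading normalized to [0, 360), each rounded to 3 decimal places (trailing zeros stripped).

Answer: 2.43 -16.158 57

Derivation:
Executing turtle program step by step:
Start: pos=(10,4), heading=90, pen down
BK 8.6: (10,4) -> (10,-4.6) [heading=90, draw]
FD 5: (10,-4.6) -> (10,0.4) [heading=90, draw]
LT 180: heading 90 -> 270
FD 2.2: (10,0.4) -> (10,-1.8) [heading=270, draw]
FD 2.7: (10,-1.8) -> (10,-4.5) [heading=270, draw]
RT 270: heading 270 -> 0
LT 180: heading 0 -> 180
LT 270: heading 180 -> 90
LT 180: heading 90 -> 270
RT 270: heading 270 -> 0
LT 180: heading 0 -> 180
LT 147: heading 180 -> 327
LT 90: heading 327 -> 57
BK 13.9: (10,-4.5) -> (2.43,-16.158) [heading=57, draw]
Final: pos=(2.43,-16.158), heading=57, 5 segment(s) drawn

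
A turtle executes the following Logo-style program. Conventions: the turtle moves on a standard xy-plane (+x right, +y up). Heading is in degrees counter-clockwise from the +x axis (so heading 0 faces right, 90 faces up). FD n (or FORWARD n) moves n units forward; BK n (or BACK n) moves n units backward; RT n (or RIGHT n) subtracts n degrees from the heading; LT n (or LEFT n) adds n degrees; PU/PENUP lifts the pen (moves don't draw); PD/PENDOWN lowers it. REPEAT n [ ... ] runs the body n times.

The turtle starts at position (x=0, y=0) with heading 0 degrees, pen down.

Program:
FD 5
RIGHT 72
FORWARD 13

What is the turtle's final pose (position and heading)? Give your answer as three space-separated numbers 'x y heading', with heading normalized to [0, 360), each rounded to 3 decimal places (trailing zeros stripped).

Executing turtle program step by step:
Start: pos=(0,0), heading=0, pen down
FD 5: (0,0) -> (5,0) [heading=0, draw]
RT 72: heading 0 -> 288
FD 13: (5,0) -> (9.017,-12.364) [heading=288, draw]
Final: pos=(9.017,-12.364), heading=288, 2 segment(s) drawn

Answer: 9.017 -12.364 288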